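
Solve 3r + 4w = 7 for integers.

Step 1: Check solvability.
gcd(3, 4) = 1
Since 1 divides 7, solutions exist.

Step 2: Apply extended Euclidean algorithm to find gcd.
We find integers such that 3*x0 + 4*y0 = 1

Step 3: Scale the particular solution.
Multiply by 7/1 = 7:
r = -7, w = 7

Step 4: Verify.
3*(-7) + 4*(7) = 7 = 7 ✓

r = -7, w = 7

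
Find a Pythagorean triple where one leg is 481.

We need the other leg and hypotenuse such that 481² + x² = c².
Take x = 600, c = 769: 481² + 600² = 231361 + 360000 = 591361 = 769² ✓
Triple: (481, 600, 769)

(481, 600, 769)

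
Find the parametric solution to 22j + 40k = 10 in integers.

Step 1: Compute gcd(22, 40) = 2.
Since 2 divides 10, solutions exist.

Step 2: Find a particular solution using extended Euclidean algorithm.
We get j₀ = -45, k₀ = 25.
Check: 22*-45 + 40*25 = 10 = 10 ✓

Step 3: Write the general solution.
j = -45 + (40/2)t = -45 + 20t
k = 25 - (22/2)t = 25 - 11t
for any integer t.

j = -45 + 20t, k = 25 - 11t for integer t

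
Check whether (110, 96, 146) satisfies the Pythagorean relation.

Compute a² + b²:
110² + 96² = 12100 + 9216 = 21316
Compute c²:
146² = 21316
Since 21316 = 21316, it is a Pythagorean triple.

Yes, it is a Pythagorean triple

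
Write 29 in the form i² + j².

We need to find integers i, j > 0 such that i² + j² = 29.
Trying i = 2: j² = 29 - 2² = 29 - 4 = 25
j = 5
Check: 2² + 5² = 4 + 25 = 29 ✓

29 = 2² + 5²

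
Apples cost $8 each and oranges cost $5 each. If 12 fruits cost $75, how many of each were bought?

Let a = apples, o = oranges.
a + o = 12
8a + 5o = 75
Substitute o = 12 - a:
8a + 5(12 - a) = 75
(8 - 5)a = 75 - 60
3a = 15
a = 5, o = 12 - 5 = 7

Apples: 5, Oranges: 7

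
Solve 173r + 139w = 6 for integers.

Step 1: Check solvability.
gcd(173, 139) = 1
Since 1 divides 6, solutions exist.

Step 2: Apply extended Euclidean algorithm to find gcd.
We find integers such that 173*x0 + 139*y0 = 1

Step 3: Scale the particular solution.
Multiply by 6/1 = 6:
r = 270, w = -336

Step 4: Verify.
173*(270) + 139*(-336) = 6 = 6 ✓

r = 270, w = -336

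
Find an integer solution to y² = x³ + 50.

Try small integer x values and check whether x³ + 50 is a perfect square.
x = -1: x³ + 50 = -1³ + 50 = -1 + 50 = 49
Is 49 a perfect square? 7² = 49 ✓
So (x, y) = (-1, -7) is a solution.

x = -1, y = -7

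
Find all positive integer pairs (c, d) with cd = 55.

The positive divisors of 55 are: 1, 5, 11, 55.
Each divisor d gives the pair (d, 55/d):
(1, 55), (5, 11), (11, 5), (55, 1)

(1, 55), (5, 11), (11, 5), (55, 1)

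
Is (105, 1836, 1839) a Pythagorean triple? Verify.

Compute a² + b² = 105² + 1836² = 11025 + 3370896 = 3381921
Compute c² = 1839² = 3381921
Since 3381921 = 3381921, confirmed.

Yes, it is a Pythagorean triple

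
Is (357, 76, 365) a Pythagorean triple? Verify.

Compute a² + b² = 357² + 76² = 127449 + 5776 = 133225
Compute c² = 365² = 133225
Since 133225 = 133225, confirmed.

Yes, it is a Pythagorean triple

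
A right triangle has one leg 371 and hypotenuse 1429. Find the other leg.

b² = c² - a² = 2042041 - 137641 = 1904400
b = 1380

1380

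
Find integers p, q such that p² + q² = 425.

We need to find integers p, q > 0 such that p² + q² = 425.
Trying p = 5: q² = 425 - 5² = 425 - 25 = 400
q = 20
Check: 5² + 20² = 25 + 400 = 425 ✓

425 = 5² + 20²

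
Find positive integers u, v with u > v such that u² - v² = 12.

Factor: u² - v² = (u+v)(u-v) = 12.
We need two factors of 12 with the same parity.
Use u+v = 6 and u-v = 2 (product 6·2 = 12).
Adding: 2u = 8, so u = 4.
Subtracting: 2v = 4, so v = 2.
Check: 4² - 2² = 16 - 4 = 12 ✓

u = 4, v = 2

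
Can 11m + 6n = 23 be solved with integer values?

Step 1: Compute gcd(11, 6).
gcd(11, 6) = 1

Step 2: Check divisibility.
Does 1 divide 23? 23 = 1 x 23, so yes.

By the theorem on linear Diophantine equations, 11m + 6n = 23 has integer solutions if and only if gcd(11, 6) divides 23. Since 1 | 23, solutions exist.

Yes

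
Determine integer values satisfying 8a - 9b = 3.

Step 1: Check solvability.
gcd(8, 9) = 1
Since 1 divides 3, solutions exist.

Step 2: Apply extended Euclidean algorithm to find gcd.
We find integers such that 8*x0 + 9*y0 = 1

Step 3: Scale the particular solution.
Multiply by 3/1 = 3:
a = -3, b = -3

Step 4: Verify.
8*(-3) - 9*(-3) = 3 = 3 ✓

a = -3, b = -3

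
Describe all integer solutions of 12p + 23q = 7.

Step 1: Compute gcd(12, 23) = 1.
Since 1 divides 7, solutions exist.

Step 2: Find a particular solution using extended Euclidean algorithm.
We get p₀ = 14, q₀ = -7.
Check: 12*14 + 23*-7 = 7 = 7 ✓

Step 3: Write the general solution.
p = 14 + (23/1)t = 14 + 23t
q = -7 - (12/1)t = -7 - 12t
for any integer t.

p = 14 + 23t, q = -7 - 12t for integer t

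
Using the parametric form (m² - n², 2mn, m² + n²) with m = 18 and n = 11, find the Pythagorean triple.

a = m² - n² = 324 - 121 = 203
b = 2mn = 2·18·11 = 396
c = m² + n² = 324 + 121 = 445
Verify: 203² + 396² = 41209 + 156816 = 198025 = 445² ✓

(203, 396, 445)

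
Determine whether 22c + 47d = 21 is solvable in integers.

Step 1: Compute gcd(22, 47).
gcd(22, 47) = 1

Step 2: Check divisibility.
Does 1 divide 21? 21 = 1 x 21, so yes.

By the theorem on linear Diophantine equations, 22c + 47d = 21 has integer solutions if and only if gcd(22, 47) divides 21. Since 1 | 21, solutions exist.

Yes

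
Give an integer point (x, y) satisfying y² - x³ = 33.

Try small integer x values and check whether x³ + 33 is a perfect square.
x = -2: x³ + 33 = -2³ + 33 = -8 + 33 = 25
Is 25 a perfect square? 5² = 25 ✓
So (x, y) = (-2, 5) is a solution.

x = -2, y = 5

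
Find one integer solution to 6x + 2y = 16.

Step 1: Check solvability.
gcd(6, 2) = 2
Since 2 divides 16, solutions exist.

Step 2: Apply extended Euclidean algorithm to find gcd.
We find integers such that 6*x0 + 2*y0 = 2

Step 3: Scale the particular solution.
Multiply by 16/2 = 8:
x = 0, y = 8

Step 4: Verify.
6*(0) + 2*(8) = 16 = 16 ✓

x = 0, y = 8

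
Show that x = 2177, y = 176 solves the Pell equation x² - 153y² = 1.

Compute x² = 2177² = 4739329
Compute 153y² = 153·176² = 153·30976 = 4739328
x² - 153y² = 4739329 - 4739328 = 1
Since this equals 1, (2177, 176) is a solution.

Yes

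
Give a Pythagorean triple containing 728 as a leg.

We need the other leg and hypotenuse such that 728² + x² = c².
Take x = 480, c = 872: 728² + 480² = 529984 + 230400 = 760384 = 872² ✓
Triple: (728, 480, 872)

(728, 480, 872)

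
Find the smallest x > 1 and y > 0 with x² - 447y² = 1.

We seek the smallest positive integers (x, y) with x² - 447y² = 1, i.e., x² = 447y² + 1.
Try successive y values:
y = 1: x² = 447·1² + 1 = 448, not a perfect square
y = 2: x² = 447·2² + 1 = 1789, not a perfect square
y = 3: x² = 447·3² + 1 = 4024, not a perfect square
... continuing the search (or via continued fractions) ...
y = 7: x² = 447·7² + 1 = 21904, x = 148 ✓

Verify: 148² - 447·7² = 21904 - 21903 = 1 ✓

x = 148, y = 7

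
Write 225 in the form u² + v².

We need to find integers u, v > 0 such that u² + v² = 225.
Trying u = 9: v² = 225 - 9² = 225 - 81 = 144
v = 12
Check: 9² + 12² = 81 + 144 = 225 ✓

225 = 9² + 12²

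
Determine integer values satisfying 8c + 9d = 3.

Step 1: Check solvability.
gcd(8, 9) = 1
Since 1 divides 3, solutions exist.

Step 2: Apply extended Euclidean algorithm to find gcd.
We find integers such that 8*x0 + 9*y0 = 1

Step 3: Scale the particular solution.
Multiply by 3/1 = 3:
c = -3, d = 3

Step 4: Verify.
8*(-3) + 9*(3) = 3 = 3 ✓

c = -3, d = 3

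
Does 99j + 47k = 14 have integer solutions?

Step 1: Compute gcd(99, 47).
gcd(99, 47) = 1

Step 2: Check divisibility.
Does 1 divide 14? 14 = 1 x 14, so yes.

By the theorem on linear Diophantine equations, 99j + 47k = 14 has integer solutions if and only if gcd(99, 47) divides 14. Since 1 | 14, solutions exist.

Yes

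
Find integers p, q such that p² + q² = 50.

We need to find integers p, q > 0 such that p² + q² = 50.
Trying p = 1: q² = 50 - 1² = 50 - 1 = 49
q = 7
Check: 1² + 7² = 1 + 49 = 50 ✓

50 = 1² + 7²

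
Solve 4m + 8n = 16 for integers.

Step 1: Check solvability.
gcd(4, 8) = 4
Since 4 divides 16, solutions exist.

Step 2: Apply extended Euclidean algorithm to find gcd.
We find integers such that 4*x0 + 8*y0 = 4

Step 3: Scale the particular solution.
Multiply by 16/4 = 4:
m = 4, n = 0

Step 4: Verify.
4*(4) + 8*(0) = 16 = 16 ✓

m = 4, n = 0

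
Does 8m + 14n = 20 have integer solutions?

Step 1: Compute gcd(8, 14).
gcd(8, 14) = 2

Step 2: Check divisibility.
Does 2 divide 20? 20 = 2 x 10, so yes.

By the theorem on linear Diophantine equations, 8m + 14n = 20 has integer solutions if and only if gcd(8, 14) divides 20. Since 2 | 20, solutions exist.

Yes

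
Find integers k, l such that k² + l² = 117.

We need to find integers k, l > 0 such that k² + l² = 117.
Trying k = 6: l² = 117 - 6² = 117 - 36 = 81
l = 9
Check: 6² + 9² = 36 + 81 = 117 ✓

117 = 6² + 9²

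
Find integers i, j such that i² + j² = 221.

We need to find integers i, j > 0 such that i² + j² = 221.
Trying i = 5: j² = 221 - 5² = 221 - 25 = 196
j = 14
Check: 5² + 14² = 25 + 196 = 221 ✓

221 = 5² + 14²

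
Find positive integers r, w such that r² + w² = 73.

Search for r with 73 - r² a perfect square.
r = 3: 73 - 3² = 73 - 9 = 64 = 8² ✓
So r = 3, w = 8.

r = 3, w = 8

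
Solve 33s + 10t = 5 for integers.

Step 1: Check solvability.
gcd(33, 10) = 1
Since 1 divides 5, solutions exist.

Step 2: Apply extended Euclidean algorithm to find gcd.
We find integers such that 33*x0 + 10*y0 = 1

Step 3: Scale the particular solution.
Multiply by 5/1 = 5:
s = -15, t = 50

Step 4: Verify.
33*(-15) + 10*(50) = 5 = 5 ✓

s = -15, t = 50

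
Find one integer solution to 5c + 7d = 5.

Step 1: Check solvability.
gcd(5, 7) = 1
Since 1 divides 5, solutions exist.

Step 2: Apply extended Euclidean algorithm to find gcd.
We find integers such that 5*x0 + 7*y0 = 1

Step 3: Scale the particular solution.
Multiply by 5/1 = 5:
c = 15, d = -10

Step 4: Verify.
5*(15) + 7*(-10) = 5 = 5 ✓

c = 15, d = -10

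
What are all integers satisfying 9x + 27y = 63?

Step 1: Compute gcd(9, 27) = 9.
Since 9 divides 63, solutions exist.

Step 2: Find a particular solution using extended Euclidean algorithm.
We get x₀ = 7, y₀ = 0.
Check: 9*7 + 27*0 = 63 = 63 ✓

Step 3: Write the general solution.
x = 7 + (27/9)t = 7 + 3t
y = 0 - (9/9)t = 0 - 1t
for any integer t.

x = 7 + 3t, y = 0 - 1t for integer t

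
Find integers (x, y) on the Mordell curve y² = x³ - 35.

Try small integer x values and check whether x³ - 35 is a perfect square.
x = 11: x³ - 35 = 11³ - 35 = 1331 - 35 = 1296
Is 1296 a perfect square? 36² = 1296 ✓
So (x, y) = (11, 36) is a solution.

x = 11, y = 36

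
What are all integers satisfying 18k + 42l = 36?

Step 1: Compute gcd(18, 42) = 6.
Since 6 divides 36, solutions exist.

Step 2: Find a particular solution using extended Euclidean algorithm.
We get k₀ = -12, l₀ = 6.
Check: 18*-12 + 42*6 = 36 = 36 ✓

Step 3: Write the general solution.
k = -12 + (42/6)t = -12 + 7t
l = 6 - (18/6)t = 6 - 3t
for any integer t.

k = -12 + 7t, l = 6 - 3t for integer t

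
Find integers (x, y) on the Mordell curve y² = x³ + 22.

Try small integer x values and check whether x³ + 22 is a perfect square.
x = 3: x³ + 22 = 3³ + 22 = 27 + 22 = 49
Is 49 a perfect square? 7² = 49 ✓
So (x, y) = (3, 7) is a solution.

x = 3, y = 7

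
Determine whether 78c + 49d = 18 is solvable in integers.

Step 1: Compute gcd(78, 49).
gcd(78, 49) = 1

Step 2: Check divisibility.
Does 1 divide 18? 18 = 1 x 18, so yes.

By the theorem on linear Diophantine equations, 78c + 49d = 18 has integer solutions if and only if gcd(78, 49) divides 18. Since 1 | 18, solutions exist.

Yes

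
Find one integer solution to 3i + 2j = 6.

Step 1: Check solvability.
gcd(3, 2) = 1
Since 1 divides 6, solutions exist.

Step 2: Apply extended Euclidean algorithm to find gcd.
We find integers such that 3*x0 + 2*y0 = 1

Step 3: Scale the particular solution.
Multiply by 6/1 = 6:
i = 6, j = -6

Step 4: Verify.
3*(6) + 2*(-6) = 6 = 6 ✓

i = 6, j = -6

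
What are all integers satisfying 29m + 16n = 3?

Step 1: Compute gcd(29, 16) = 1.
Since 1 divides 3, solutions exist.

Step 2: Find a particular solution using extended Euclidean algorithm.
We get m₀ = 15, n₀ = -27.
Check: 29*15 + 16*-27 = 3 = 3 ✓

Step 3: Write the general solution.
m = 15 + (16/1)t = 15 + 16t
n = -27 - (29/1)t = -27 - 29t
for any integer t.

m = 15 + 16t, n = -27 - 29t for integer t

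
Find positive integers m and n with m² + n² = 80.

We need to find integers m, n > 0 such that m² + n² = 80.
Trying m = 4: n² = 80 - 4² = 80 - 16 = 64
n = 8
Check: 4² + 8² = 16 + 64 = 80 ✓

80 = 4² + 8²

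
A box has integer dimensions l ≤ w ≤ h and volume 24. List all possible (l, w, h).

Iterate l from 1 to ⌊24^(1/3)⌋. For each l dividing 24, iterate w ≥ l with w dividing 24/l, and set h = 24/(l·w).
Triples found (6): (1×1×24), (1×2×12), (1×3×8), (1×4×6), (2×2×6), (2×3×4)

(1×1×24), (1×2×12), (1×3×8), (1×4×6), (2×2×6), (2×3×4)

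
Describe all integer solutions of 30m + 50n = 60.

Step 1: Compute gcd(30, 50) = 10.
Since 10 divides 60, solutions exist.

Step 2: Find a particular solution using extended Euclidean algorithm.
We get m₀ = 12, n₀ = -6.
Check: 30*12 + 50*-6 = 60 = 60 ✓

Step 3: Write the general solution.
m = 12 + (50/10)t = 12 + 5t
n = -6 - (30/10)t = -6 - 3t
for any integer t.

m = 12 + 5t, n = -6 - 3t for integer t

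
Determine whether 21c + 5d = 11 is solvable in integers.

Step 1: Compute gcd(21, 5).
gcd(21, 5) = 1

Step 2: Check divisibility.
Does 1 divide 11? 11 = 1 x 11, so yes.

By the theorem on linear Diophantine equations, 21c + 5d = 11 has integer solutions if and only if gcd(21, 5) divides 11. Since 1 | 11, solutions exist.

Yes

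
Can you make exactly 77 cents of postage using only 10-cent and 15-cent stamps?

We need non-negative x, y with 10x + 15y = 77.
gcd(10, 15) = 5, and 5 does not divide 77.
No integer solutions exist, so certainly no non-negative ones.

No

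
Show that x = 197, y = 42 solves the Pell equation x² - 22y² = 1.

Compute x² = 197² = 38809
Compute 22y² = 22·42² = 22·1764 = 38808
x² - 22y² = 38809 - 38808 = 1
Since this equals 1, (197, 42) is a solution.

Yes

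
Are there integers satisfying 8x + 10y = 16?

Step 1: Compute gcd(8, 10).
gcd(8, 10) = 2

Step 2: Check divisibility.
Does 2 divide 16? 16 = 2 x 8, so yes.

By the theorem on linear Diophantine equations, 8x + 10y = 16 has integer solutions if and only if gcd(8, 10) divides 16. Since 2 | 16, solutions exist.

Yes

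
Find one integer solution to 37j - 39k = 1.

Step 1: Check solvability.
gcd(37, 39) = 1
Since 1 divides 1, solutions exist.

Step 2: Apply extended Euclidean algorithm to find gcd.
We find integers such that 37*x0 + 39*y0 = 1

Step 3: Scale the particular solution.
Multiply by 1/1 = 1:
j = 19, k = 18

Step 4: Verify.
37*(19) - 39*(18) = 1 = 1 ✓

j = 19, k = 18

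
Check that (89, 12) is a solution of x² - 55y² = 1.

Compute x² = 89² = 7921
Compute 55y² = 55·12² = 55·144 = 7920
x² - 55y² = 7921 - 7920 = 1
Since this equals 1, (89, 12) is a solution.

Yes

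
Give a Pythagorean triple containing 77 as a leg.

We need the other leg and hypotenuse such that 77² + x² = c².
Take x = 36, c = 85: 77² + 36² = 5929 + 1296 = 7225 = 85² ✓
Triple: (77, 36, 85)

(77, 36, 85)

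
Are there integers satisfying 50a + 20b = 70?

Step 1: Compute gcd(50, 20).
gcd(50, 20) = 10

Step 2: Check divisibility.
Does 10 divide 70? 70 = 10 x 7, so yes.

By the theorem on linear Diophantine equations, 50a + 20b = 70 has integer solutions if and only if gcd(50, 20) divides 70. Since 10 | 70, solutions exist.

Yes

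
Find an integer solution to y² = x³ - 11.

Try small integer x values and check whether x³ - 11 is a perfect square.
x = 15: x³ - 11 = 15³ - 11 = 3375 - 11 = 3364
Is 3364 a perfect square? 58² = 3364 ✓
So (x, y) = (15, 58) is a solution.

x = 15, y = 58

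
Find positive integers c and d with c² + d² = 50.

We need to find integers c, d > 0 such that c² + d² = 50.
Trying c = 1: d² = 50 - 1² = 50 - 1 = 49
d = 7
Check: 1² + 7² = 1 + 49 = 50 ✓

50 = 1² + 7²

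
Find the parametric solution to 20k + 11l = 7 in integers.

Step 1: Compute gcd(20, 11) = 1.
Since 1 divides 7, solutions exist.

Step 2: Find a particular solution using extended Euclidean algorithm.
We get k₀ = 35, l₀ = -63.
Check: 20*35 + 11*-63 = 7 = 7 ✓

Step 3: Write the general solution.
k = 35 + (11/1)t = 35 + 11t
l = -63 - (20/1)t = -63 - 20t
for any integer t.

k = 35 + 11t, l = -63 - 20t for integer t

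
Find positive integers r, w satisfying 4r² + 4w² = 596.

Try small values of r and check whether (596 - 4r²)/4 is a perfect square.
r = 7: 4·7² = 196, so 4w² = 596 - 196 = 400, giving w² = 100, w = 10.
Check: 4·7² + 4·10² = 196 + 400 = 596 ✓

r = 7, w = 10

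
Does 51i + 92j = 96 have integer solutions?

Step 1: Compute gcd(51, 92).
gcd(51, 92) = 1

Step 2: Check divisibility.
Does 1 divide 96? 96 = 1 x 96, so yes.

By the theorem on linear Diophantine equations, 51i + 92j = 96 has integer solutions if and only if gcd(51, 92) divides 96. Since 1 | 96, solutions exist.

Yes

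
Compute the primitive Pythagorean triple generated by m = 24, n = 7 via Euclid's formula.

a = m² - n² = 24² - 7² = 576 - 49 = 527
b = 2mn = 2·24·7 = 336
c = m² + n² = 576 + 49 = 625
Verify: 527² + 336² = 277729 + 112896 = 390625 = 625² ✓

(527, 336, 625)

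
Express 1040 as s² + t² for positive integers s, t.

We need to find integers s, t > 0 such that s² + t² = 1040.
Trying s = 4: t² = 1040 - 4² = 1040 - 16 = 1024
t = 32
Check: 4² + 32² = 16 + 1024 = 1040 ✓

1040 = 4² + 32²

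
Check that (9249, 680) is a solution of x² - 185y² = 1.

Compute x² = 9249² = 85544001
Compute 185y² = 185·680² = 185·462400 = 85544000
x² - 185y² = 85544001 - 85544000 = 1
Since this equals 1, (9249, 680) is a solution.

Yes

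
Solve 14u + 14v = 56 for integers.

Step 1: Check solvability.
gcd(14, 14) = 14
Since 14 divides 56, solutions exist.

Step 2: Apply extended Euclidean algorithm to find gcd.
We find integers such that 14*x0 + 14*y0 = 14

Step 3: Scale the particular solution.
Multiply by 56/14 = 4:
u = 0, v = 4

Step 4: Verify.
14*(0) + 14*(4) = 56 = 56 ✓

u = 0, v = 4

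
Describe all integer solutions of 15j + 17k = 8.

Step 1: Compute gcd(15, 17) = 1.
Since 1 divides 8, solutions exist.

Step 2: Find a particular solution using extended Euclidean algorithm.
We get j₀ = 64, k₀ = -56.
Check: 15*64 + 17*-56 = 8 = 8 ✓

Step 3: Write the general solution.
j = 64 + (17/1)t = 64 + 17t
k = -56 - (15/1)t = -56 - 15t
for any integer t.

j = 64 + 17t, k = -56 - 15t for integer t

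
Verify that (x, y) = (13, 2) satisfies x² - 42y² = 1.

Compute x² = 13² = 169
Compute 42y² = 42·2² = 42·4 = 168
x² - 42y² = 169 - 168 = 1
Since this equals 1, (13, 2) is a solution.

Yes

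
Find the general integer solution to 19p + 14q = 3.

Step 1: Compute gcd(19, 14) = 1.
Since 1 divides 3, solutions exist.

Step 2: Find a particular solution using extended Euclidean algorithm.
We get p₀ = 9, q₀ = -12.
Check: 19*9 + 14*-12 = 3 = 3 ✓

Step 3: Write the general solution.
p = 9 + (14/1)t = 9 + 14t
q = -12 - (19/1)t = -12 - 19t
for any integer t.

p = 9 + 14t, q = -12 - 19t for integer t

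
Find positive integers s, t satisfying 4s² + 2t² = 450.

Try small values of s and check whether (450 - 4s²)/2 is a perfect square.
s = 10: 4·10² = 400, so 2t² = 450 - 400 = 50, giving t² = 25, t = 5.
Check: 4·10² + 2·5² = 400 + 50 = 450 ✓

s = 10, t = 5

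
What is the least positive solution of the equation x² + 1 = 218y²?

We need x² = 218y² - 1. Try successive y:
y = 1: x² = 218·1² - 1 = 217, not a perfect square
y = 2: x² = 218·2² - 1 = 871, not a perfect square
y = 3: x² = 218·3² - 1 = 1961, not a perfect square
...
y = 17: x² = 218·17² - 1 = 63001 = 251² ✓
Check: 251² - 218·17² = 63001 - 63002 = -1 ✓

x = 251, y = 17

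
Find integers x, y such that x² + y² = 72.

We need to find integers x, y > 0 such that x² + y² = 72.
Trying x = 6: y² = 72 - 6² = 72 - 36 = 36
y = 6
Check: 6² + 6² = 36 + 36 = 72 ✓

72 = 6² + 6²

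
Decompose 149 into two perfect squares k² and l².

We need to find integers k, l > 0 such that k² + l² = 149.
Trying k = 7: l² = 149 - 7² = 149 - 49 = 100
l = 10
Check: 7² + 10² = 49 + 100 = 149 ✓

149 = 7² + 10²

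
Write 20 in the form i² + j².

We need to find integers i, j > 0 such that i² + j² = 20.
Trying i = 2: j² = 20 - 2² = 20 - 4 = 16
j = 4
Check: 2² + 4² = 4 + 16 = 20 ✓

20 = 2² + 4²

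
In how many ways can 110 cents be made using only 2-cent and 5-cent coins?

We need non-negative integers (x, y) with 2x + 5y = 110.
For each x from 0 to 55, check if (110 - 2x) is a non-negative multiple of 5.
Solutions (x, y): (0,22), (5,20), (10,18), (15,16), ...
Count: 12

12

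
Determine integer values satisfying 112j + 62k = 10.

Step 1: Check solvability.
gcd(112, 62) = 2
Since 2 divides 10, solutions exist.

Step 2: Apply extended Euclidean algorithm to find gcd.
We find integers such that 112*x0 + 62*y0 = 2

Step 3: Scale the particular solution.
Multiply by 10/2 = 5:
j = 25, k = -45

Step 4: Verify.
112*(25) + 62*(-45) = 10 = 10 ✓

j = 25, k = -45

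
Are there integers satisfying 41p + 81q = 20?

Step 1: Compute gcd(41, 81).
gcd(41, 81) = 1

Step 2: Check divisibility.
Does 1 divide 20? 20 = 1 x 20, so yes.

By the theorem on linear Diophantine equations, 41p + 81q = 20 has integer solutions if and only if gcd(41, 81) divides 20. Since 1 | 20, solutions exist.

Yes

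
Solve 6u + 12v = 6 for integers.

Step 1: Check solvability.
gcd(6, 12) = 6
Since 6 divides 6, solutions exist.

Step 2: Apply extended Euclidean algorithm to find gcd.
We find integers such that 6*x0 + 12*y0 = 6

Step 3: Scale the particular solution.
Multiply by 6/6 = 1:
u = 1, v = 0

Step 4: Verify.
6*(1) + 12*(0) = 6 = 6 ✓

u = 1, v = 0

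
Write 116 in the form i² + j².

We need to find integers i, j > 0 such that i² + j² = 116.
Trying i = 4: j² = 116 - 4² = 116 - 16 = 100
j = 10
Check: 4² + 10² = 16 + 100 = 116 ✓

116 = 4² + 10²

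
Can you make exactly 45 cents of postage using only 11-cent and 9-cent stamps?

We need non-negative x, y with 11x + 9y = 45.
gcd(11, 9) = 1 divides 45, so integer solutions exist.
Search for a non-negative one: x = 0 gives 9y = 45 - 0 = 45, so y = 5.
Check: 11·0 + 9·5 = 45 ✓

Yes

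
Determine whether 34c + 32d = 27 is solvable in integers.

Step 1: Compute gcd(34, 32).
gcd(34, 32) = 2

Step 2: Check divisibility.
Does 2 divide 27? 27 = 2 x 13 + 1, so no.

By the theorem on linear Diophantine equations, 34c + 32d = 27 has integer solutions if and only if gcd(34, 32) divides 27. Since 2 does not divide 27, no solutions exist.

No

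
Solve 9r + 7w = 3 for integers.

Step 1: Check solvability.
gcd(9, 7) = 1
Since 1 divides 3, solutions exist.

Step 2: Apply extended Euclidean algorithm to find gcd.
We find integers such that 9*x0 + 7*y0 = 1

Step 3: Scale the particular solution.
Multiply by 3/1 = 3:
r = -9, w = 12

Step 4: Verify.
9*(-9) + 7*(12) = 3 = 3 ✓

r = -9, w = 12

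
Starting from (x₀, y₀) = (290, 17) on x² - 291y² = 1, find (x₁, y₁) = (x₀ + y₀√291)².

Solutions to x² - Dy² = 1 are generated by powers of (x₀ + y₀√D).
The next solution satisfies x₁ + y₁√291 = (x₀ + y₀√291)², giving:
x₁ = x₀² + 291y₀² = 290² + 291·17² = 84100 + 84099 = 168199
y₁ = 2x₀y₀ = 2·290·17 = 9860

Verify: 168199² - 291·9860² = 28290903601 - 28290903600 = 1 ✓

x = 168199, y = 9860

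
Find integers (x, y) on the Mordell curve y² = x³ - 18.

Try small integer x values and check whether x³ - 18 is a perfect square.
x = 3: x³ - 18 = 3³ - 18 = 27 - 18 = 9
Is 9 a perfect square? 3² = 9 ✓
So (x, y) = (3, 3) is a solution.

x = 3, y = 3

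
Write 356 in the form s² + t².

We need to find integers s, t > 0 such that s² + t² = 356.
Trying s = 10: t² = 356 - 10² = 356 - 100 = 256
t = 16
Check: 10² + 16² = 100 + 256 = 356 ✓

356 = 10² + 16²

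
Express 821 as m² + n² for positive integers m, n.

We need to find integers m, n > 0 such that m² + n² = 821.
Trying m = 14: n² = 821 - 14² = 821 - 196 = 625
n = 25
Check: 14² + 25² = 196 + 625 = 821 ✓

821 = 14² + 25²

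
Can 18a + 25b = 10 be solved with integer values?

Step 1: Compute gcd(18, 25).
gcd(18, 25) = 1

Step 2: Check divisibility.
Does 1 divide 10? 10 = 1 x 10, so yes.

By the theorem on linear Diophantine equations, 18a + 25b = 10 has integer solutions if and only if gcd(18, 25) divides 10. Since 1 | 10, solutions exist.

Yes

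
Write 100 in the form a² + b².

We need to find integers a, b > 0 such that a² + b² = 100.
Trying a = 6: b² = 100 - 6² = 100 - 36 = 64
b = 8
Check: 6² + 8² = 36 + 64 = 100 ✓

100 = 6² + 8²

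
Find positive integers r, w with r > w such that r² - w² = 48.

Factor: r² - w² = (r+w)(r-w) = 48.
We need two factors of 48 with the same parity.
Use r+w = 24 and r-w = 2 (product 24·2 = 48).
Adding: 2r = 26, so r = 13.
Subtracting: 2w = 22, so w = 11.
Check: 13² - 11² = 169 - 121 = 48 ✓

r = 13, w = 11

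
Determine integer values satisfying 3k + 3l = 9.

Step 1: Check solvability.
gcd(3, 3) = 3
Since 3 divides 9, solutions exist.

Step 2: Apply extended Euclidean algorithm to find gcd.
We find integers such that 3*x0 + 3*y0 = 3

Step 3: Scale the particular solution.
Multiply by 9/3 = 3:
k = 0, l = 3

Step 4: Verify.
3*(0) + 3*(3) = 9 = 9 ✓

k = 0, l = 3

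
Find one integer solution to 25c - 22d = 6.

Step 1: Check solvability.
gcd(25, 22) = 1
Since 1 divides 6, solutions exist.

Step 2: Apply extended Euclidean algorithm to find gcd.
We find integers such that 25*x0 + 22*y0 = 1

Step 3: Scale the particular solution.
Multiply by 6/1 = 6:
c = -42, d = -48

Step 4: Verify.
25*(-42) - 22*(-48) = 6 = 6 ✓

c = -42, d = -48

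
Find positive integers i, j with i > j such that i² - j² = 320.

Factor: i² - j² = (i+j)(i-j) = 320.
We need two factors of 320 with the same parity.
Use i+j = 160 and i-j = 2 (product 160·2 = 320).
Adding: 2i = 162, so i = 81.
Subtracting: 2j = 158, so j = 79.
Check: 81² - 79² = 6561 - 6241 = 320 ✓

i = 81, j = 79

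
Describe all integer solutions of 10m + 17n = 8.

Step 1: Compute gcd(10, 17) = 1.
Since 1 divides 8, solutions exist.

Step 2: Find a particular solution using extended Euclidean algorithm.
We get m₀ = -40, n₀ = 24.
Check: 10*-40 + 17*24 = 8 = 8 ✓

Step 3: Write the general solution.
m = -40 + (17/1)t = -40 + 17t
n = 24 - (10/1)t = 24 - 10t
for any integer t.

m = -40 + 17t, n = 24 - 10t for integer t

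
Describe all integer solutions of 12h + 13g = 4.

Step 1: Compute gcd(12, 13) = 1.
Since 1 divides 4, solutions exist.

Step 2: Find a particular solution using extended Euclidean algorithm.
We get h₀ = -4, g₀ = 4.
Check: 12*-4 + 13*4 = 4 = 4 ✓

Step 3: Write the general solution.
h = -4 + (13/1)t = -4 + 13t
g = 4 - (12/1)t = 4 - 12t
for any integer t.

h = -4 + 13t, g = 4 - 12t for integer t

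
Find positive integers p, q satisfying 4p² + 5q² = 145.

Try small values of p and check whether (145 - 4p²)/5 is a perfect square.
p = 5: 4·5² = 100, so 5q² = 145 - 100 = 45, giving q² = 9, q = 3.
Check: 4·5² + 5·3² = 100 + 45 = 145 ✓

p = 5, q = 3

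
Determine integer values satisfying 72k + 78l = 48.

Step 1: Check solvability.
gcd(72, 78) = 6
Since 6 divides 48, solutions exist.

Step 2: Apply extended Euclidean algorithm to find gcd.
We find integers such that 72*x0 + 78*y0 = 6

Step 3: Scale the particular solution.
Multiply by 48/6 = 8:
k = -8, l = 8

Step 4: Verify.
72*(-8) + 78*(8) = 48 = 48 ✓

k = -8, l = 8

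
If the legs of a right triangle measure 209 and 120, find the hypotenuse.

c² = a² + b² = 209² + 120² = 43681 + 14400 = 58081
c = 241

241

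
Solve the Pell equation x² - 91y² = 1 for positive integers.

We seek the smallest positive integers (x, y) with x² - 91y² = 1, i.e., x² = 91y² + 1.
Try successive y values:
y = 1: x² = 91·1² + 1 = 92, not a perfect square
y = 2: x² = 91·2² + 1 = 365, not a perfect square
y = 3: x² = 91·3² + 1 = 820, not a perfect square
... continuing the search (or via continued fractions) ...
y = 165: x² = 91·165² + 1 = 2477476, x = 1574 ✓

Verify: 1574² - 91·165² = 2477476 - 2477475 = 1 ✓

x = 1574, y = 165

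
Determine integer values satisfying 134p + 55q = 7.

Step 1: Check solvability.
gcd(134, 55) = 1
Since 1 divides 7, solutions exist.

Step 2: Apply extended Euclidean algorithm to find gcd.
We find integers such that 134*x0 + 55*y0 = 1

Step 3: Scale the particular solution.
Multiply by 7/1 = 7:
p = -112, q = 273

Step 4: Verify.
134*(-112) + 55*(273) = 7 = 7 ✓

p = -112, q = 273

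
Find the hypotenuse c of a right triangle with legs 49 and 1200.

c² = a² + b² = 49² + 1200² = 2401 + 1440000 = 1442401
c = sqrt(1442401) = 1201

1201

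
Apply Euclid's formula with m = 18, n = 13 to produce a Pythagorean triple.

a = m² - n² = 18² - 13² = 324 - 169 = 155
b = 2mn = 2·18·13 = 468
c = m² + n² = 324 + 169 = 493
Verify: 155² + 468² = 24025 + 219024 = 243049 = 493² ✓

(155, 468, 493)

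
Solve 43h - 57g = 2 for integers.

Step 1: Check solvability.
gcd(43, 57) = 1
Since 1 divides 2, solutions exist.

Step 2: Apply extended Euclidean algorithm to find gcd.
We find integers such that 43*x0 + 57*y0 = 1

Step 3: Scale the particular solution.
Multiply by 2/1 = 2:
h = 8, g = 6

Step 4: Verify.
43*(8) - 57*(6) = 2 = 2 ✓

h = 8, g = 6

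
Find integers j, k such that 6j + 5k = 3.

Step 1: Check solvability.
gcd(6, 5) = 1
Since 1 divides 3, solutions exist.

Step 2: Apply extended Euclidean algorithm to find gcd.
We find integers such that 6*x0 + 5*y0 = 1

Step 3: Scale the particular solution.
Multiply by 3/1 = 3:
j = 3, k = -3

Step 4: Verify.
6*(3) + 5*(-3) = 3 = 3 ✓

j = 3, k = -3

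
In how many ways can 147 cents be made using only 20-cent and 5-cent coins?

We need non-negative integers (x, y) with 20x + 5y = 147.
For each x from 0 to 7, check if (147 - 20x) is a non-negative multiple of 5.
Solutions (x, y): none
Count: 0

0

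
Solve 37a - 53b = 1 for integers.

Step 1: Check solvability.
gcd(37, 53) = 1
Since 1 divides 1, solutions exist.

Step 2: Apply extended Euclidean algorithm to find gcd.
We find integers such that 37*x0 + 53*y0 = 1

Step 3: Scale the particular solution.
Multiply by 1/1 = 1:
a = -10, b = -7

Step 4: Verify.
37*(-10) - 53*(-7) = 1 = 1 ✓

a = -10, b = -7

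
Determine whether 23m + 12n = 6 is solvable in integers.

Step 1: Compute gcd(23, 12).
gcd(23, 12) = 1

Step 2: Check divisibility.
Does 1 divide 6? 6 = 1 x 6, so yes.

By the theorem on linear Diophantine equations, 23m + 12n = 6 has integer solutions if and only if gcd(23, 12) divides 6. Since 1 | 6, solutions exist.

Yes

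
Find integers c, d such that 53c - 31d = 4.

Step 1: Check solvability.
gcd(53, 31) = 1
Since 1 divides 4, solutions exist.

Step 2: Apply extended Euclidean algorithm to find gcd.
We find integers such that 53*x0 + 31*y0 = 1

Step 3: Scale the particular solution.
Multiply by 4/1 = 4:
c = -28, d = -48

Step 4: Verify.
53*(-28) - 31*(-48) = 4 = 4 ✓

c = -28, d = -48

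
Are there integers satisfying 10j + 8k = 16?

Step 1: Compute gcd(10, 8).
gcd(10, 8) = 2

Step 2: Check divisibility.
Does 2 divide 16? 16 = 2 x 8, so yes.

By the theorem on linear Diophantine equations, 10j + 8k = 16 has integer solutions if and only if gcd(10, 8) divides 16. Since 2 | 16, solutions exist.

Yes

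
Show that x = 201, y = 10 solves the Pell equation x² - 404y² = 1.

Compute x² = 201² = 40401
Compute 404y² = 404·10² = 404·100 = 40400
x² - 404y² = 40401 - 40400 = 1
Since this equals 1, (201, 10) is a solution.

Yes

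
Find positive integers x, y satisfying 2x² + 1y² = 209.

Try small values of x and check whether (209 - 2x²)/1 is a perfect square.
x = 10: 2·10² = 200, so 1y² = 209 - 200 = 9, giving y² = 9, y = 3.
Check: 2·10² + 1·3² = 200 + 9 = 209 ✓

x = 10, y = 3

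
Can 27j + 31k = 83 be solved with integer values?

Step 1: Compute gcd(27, 31).
gcd(27, 31) = 1

Step 2: Check divisibility.
Does 1 divide 83? 83 = 1 x 83, so yes.

By the theorem on linear Diophantine equations, 27j + 31k = 83 has integer solutions if and only if gcd(27, 31) divides 83. Since 1 | 83, solutions exist.

Yes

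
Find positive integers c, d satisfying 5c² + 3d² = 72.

Try small values of c and check whether (72 - 5c²)/3 is a perfect square.
c = 3: 5·3² = 45, so 3d² = 72 - 45 = 27, giving d² = 9, d = 3.
Check: 5·3² + 3·3² = 45 + 27 = 72 ✓

c = 3, d = 3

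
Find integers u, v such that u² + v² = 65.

We need to find integers u, v > 0 such that u² + v² = 65.
Trying u = 1: v² = 65 - 1² = 65 - 1 = 64
v = 8
Check: 1² + 8² = 1 + 64 = 65 ✓

65 = 1² + 8²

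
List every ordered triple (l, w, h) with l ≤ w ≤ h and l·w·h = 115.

Iterate l from 1 to ⌊115^(1/3)⌋. For each l dividing 115, iterate w ≥ l with w dividing 115/l, and set h = 115/(l·w).
Triples found (2): (1×1×115), (1×5×23)

(1×1×115), (1×5×23)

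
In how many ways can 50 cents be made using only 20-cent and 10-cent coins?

We need non-negative integers (x, y) with 20x + 10y = 50.
For each x from 0 to 2, check if (50 - 20x) is a non-negative multiple of 10.
Solutions (x, y): (0,5), (1,3), (2,1)
Count: 3

3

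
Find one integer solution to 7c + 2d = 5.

Step 1: Check solvability.
gcd(7, 2) = 1
Since 1 divides 5, solutions exist.

Step 2: Apply extended Euclidean algorithm to find gcd.
We find integers such that 7*x0 + 2*y0 = 1

Step 3: Scale the particular solution.
Multiply by 5/1 = 5:
c = 5, d = -15

Step 4: Verify.
7*(5) + 2*(-15) = 5 = 5 ✓

c = 5, d = -15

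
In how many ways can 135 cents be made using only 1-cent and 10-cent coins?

We need non-negative integers (x, y) with 1x + 10y = 135.
For each x from 0 to 135, check if (135 - 1x) is a non-negative multiple of 10.
Solutions (x, y): (5,13), (15,12), (25,11), (35,10), ...
Count: 14

14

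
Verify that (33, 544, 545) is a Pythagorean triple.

Compute a² + b²:
33² + 544² = 1089 + 295936 = 297025
Compute c²:
545² = 297025
Since 297025 = 297025, it is a Pythagorean triple.

Yes, it is a Pythagorean triple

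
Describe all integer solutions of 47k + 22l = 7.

Step 1: Compute gcd(47, 22) = 1.
Since 1 divides 7, solutions exist.

Step 2: Find a particular solution using extended Euclidean algorithm.
We get k₀ = -49, l₀ = 105.
Check: 47*-49 + 22*105 = 7 = 7 ✓

Step 3: Write the general solution.
k = -49 + (22/1)t = -49 + 22t
l = 105 - (47/1)t = 105 - 47t
for any integer t.

k = -49 + 22t, l = 105 - 47t for integer t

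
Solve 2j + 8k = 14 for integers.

Step 1: Check solvability.
gcd(2, 8) = 2
Since 2 divides 14, solutions exist.

Step 2: Apply extended Euclidean algorithm to find gcd.
We find integers such that 2*x0 + 8*y0 = 2

Step 3: Scale the particular solution.
Multiply by 14/2 = 7:
j = 7, k = 0

Step 4: Verify.
2*(7) + 8*(0) = 14 = 14 ✓

j = 7, k = 0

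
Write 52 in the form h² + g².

We need to find integers h, g > 0 such that h² + g² = 52.
Trying h = 4: g² = 52 - 4² = 52 - 16 = 36
g = 6
Check: 4² + 6² = 16 + 36 = 52 ✓

52 = 4² + 6²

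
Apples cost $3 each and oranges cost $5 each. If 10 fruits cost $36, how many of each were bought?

Let a = apples, o = oranges.
a + o = 10
3a + 5o = 36
Substitute o = 10 - a:
3a + 5(10 - a) = 36
(3 - 5)a = 36 - 50
-2a = -14
a = 7, o = 10 - 7 = 3

Apples: 7, Oranges: 3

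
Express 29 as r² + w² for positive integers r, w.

We need to find integers r, w > 0 such that r² + w² = 29.
Trying r = 2: w² = 29 - 2² = 29 - 4 = 25
w = 5
Check: 2² + 5² = 4 + 25 = 29 ✓

29 = 2² + 5²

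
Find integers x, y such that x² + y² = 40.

We need to find integers x, y > 0 such that x² + y² = 40.
Trying x = 2: y² = 40 - 2² = 40 - 4 = 36
y = 6
Check: 2² + 6² = 4 + 36 = 40 ✓

40 = 2² + 6²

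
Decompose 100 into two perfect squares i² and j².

We need to find integers i, j > 0 such that i² + j² = 100.
Trying i = 6: j² = 100 - 6² = 100 - 36 = 64
j = 8
Check: 6² + 8² = 36 + 64 = 100 ✓

100 = 6² + 8²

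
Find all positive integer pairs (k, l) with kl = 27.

The positive divisors of 27 are: 1, 3, 9, 27.
Each divisor d gives the pair (d, 27/d):
(1, 27), (3, 9), (9, 3), (27, 1)

(1, 27), (3, 9), (9, 3), (27, 1)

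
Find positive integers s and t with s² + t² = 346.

We need to find integers s, t > 0 such that s² + t² = 346.
Trying s = 11: t² = 346 - 11² = 346 - 121 = 225
t = 15
Check: 11² + 15² = 121 + 225 = 346 ✓

346 = 11² + 15²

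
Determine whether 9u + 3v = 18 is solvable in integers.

Step 1: Compute gcd(9, 3).
gcd(9, 3) = 3

Step 2: Check divisibility.
Does 3 divide 18? 18 = 3 x 6, so yes.

By the theorem on linear Diophantine equations, 9u + 3v = 18 has integer solutions if and only if gcd(9, 3) divides 18. Since 3 | 18, solutions exist.

Yes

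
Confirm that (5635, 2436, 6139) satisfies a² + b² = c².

Compute a² + b² = 5635² + 2436² = 31753225 + 5934096 = 37687321
Compute c² = 6139² = 37687321
Since 37687321 = 37687321, confirmed.

Yes, it is a Pythagorean triple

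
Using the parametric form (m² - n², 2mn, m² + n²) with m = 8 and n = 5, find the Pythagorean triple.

a = m² - n² = 64 - 25 = 39
b = 2mn = 2·8·5 = 80
c = m² + n² = 64 + 25 = 89
Verify: 39² + 80² = 1521 + 6400 = 7921 = 89² ✓

(39, 80, 89)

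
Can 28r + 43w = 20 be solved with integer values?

Step 1: Compute gcd(28, 43).
gcd(28, 43) = 1

Step 2: Check divisibility.
Does 1 divide 20? 20 = 1 x 20, so yes.

By the theorem on linear Diophantine equations, 28r + 43w = 20 has integer solutions if and only if gcd(28, 43) divides 20. Since 1 | 20, solutions exist.

Yes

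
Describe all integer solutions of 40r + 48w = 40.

Step 1: Compute gcd(40, 48) = 8.
Since 8 divides 40, solutions exist.

Step 2: Find a particular solution using extended Euclidean algorithm.
We get r₀ = -5, w₀ = 5.
Check: 40*-5 + 48*5 = 40 = 40 ✓

Step 3: Write the general solution.
r = -5 + (48/8)t = -5 + 6t
w = 5 - (40/8)t = 5 - 5t
for any integer t.

r = -5 + 6t, w = 5 - 5t for integer t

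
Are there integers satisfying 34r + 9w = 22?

Step 1: Compute gcd(34, 9).
gcd(34, 9) = 1

Step 2: Check divisibility.
Does 1 divide 22? 22 = 1 x 22, so yes.

By the theorem on linear Diophantine equations, 34r + 9w = 22 has integer solutions if and only if gcd(34, 9) divides 22. Since 1 | 22, solutions exist.

Yes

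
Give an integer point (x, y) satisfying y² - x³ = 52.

Try small integer x values and check whether x³ + 52 is a perfect square.
x = -3: x³ + 52 = -3³ + 52 = -27 + 52 = 25
Is 25 a perfect square? 5² = 25 ✓
So (x, y) = (-3, -5) is a solution.

x = -3, y = -5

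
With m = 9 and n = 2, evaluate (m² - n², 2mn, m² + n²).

a = m² - n² = 81 - 4 = 77
b = 2mn = 2·9·2 = 36
c = m² + n² = 81 + 4 = 85
Verify: 77² + 36² = 5929 + 1296 = 7225 = 85² ✓

(77, 36, 85)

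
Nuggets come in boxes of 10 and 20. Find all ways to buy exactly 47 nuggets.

We need non-negative integers (x, y) with 10x + 20y = 47.
For each x in 0..4, check if 47 - 10x is a non-negative multiple of 20.
No x yields an integer y ≥ 0.

No solution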